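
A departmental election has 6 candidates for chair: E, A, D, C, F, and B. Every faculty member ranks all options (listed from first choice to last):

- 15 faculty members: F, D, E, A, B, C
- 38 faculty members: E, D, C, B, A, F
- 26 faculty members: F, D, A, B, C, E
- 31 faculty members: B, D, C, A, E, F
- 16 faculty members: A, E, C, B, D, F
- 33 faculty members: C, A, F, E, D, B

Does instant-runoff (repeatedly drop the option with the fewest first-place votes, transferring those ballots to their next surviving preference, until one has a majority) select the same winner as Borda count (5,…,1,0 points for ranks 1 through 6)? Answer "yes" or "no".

Instant-runoff — R1 E 38, A 16, D 0, C 33, F 41, B 31 (D out); R2 E 38, A 16, C 33, F 41, B 31 (A out); R3 E 54, C 33, F 41, B 31 (B out); R4 E 54, C 64, F 41 (F out); R5 E 69, C 90 (C winner). Winner: C.
Borda — scores: E 396, A 420, D 489, C 446, F 304, B 330. Winner: D.
The two methods disagree.

no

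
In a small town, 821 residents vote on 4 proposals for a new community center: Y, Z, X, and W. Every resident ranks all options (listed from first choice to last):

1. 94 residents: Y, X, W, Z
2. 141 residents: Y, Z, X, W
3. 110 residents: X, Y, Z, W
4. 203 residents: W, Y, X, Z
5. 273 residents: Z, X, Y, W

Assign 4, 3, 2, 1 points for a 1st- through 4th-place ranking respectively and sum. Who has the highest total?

Y: 94·4 + 141·4 + 110·3 + 203·3 + 273·2 = 2425
Z: 94·1 + 141·3 + 110·2 + 203·1 + 273·4 = 2032
X: 94·3 + 141·2 + 110·4 + 203·2 + 273·3 = 2229
W: 94·2 + 141·1 + 110·1 + 203·4 + 273·1 = 1524
Y has the highest Borda score (2425).

Y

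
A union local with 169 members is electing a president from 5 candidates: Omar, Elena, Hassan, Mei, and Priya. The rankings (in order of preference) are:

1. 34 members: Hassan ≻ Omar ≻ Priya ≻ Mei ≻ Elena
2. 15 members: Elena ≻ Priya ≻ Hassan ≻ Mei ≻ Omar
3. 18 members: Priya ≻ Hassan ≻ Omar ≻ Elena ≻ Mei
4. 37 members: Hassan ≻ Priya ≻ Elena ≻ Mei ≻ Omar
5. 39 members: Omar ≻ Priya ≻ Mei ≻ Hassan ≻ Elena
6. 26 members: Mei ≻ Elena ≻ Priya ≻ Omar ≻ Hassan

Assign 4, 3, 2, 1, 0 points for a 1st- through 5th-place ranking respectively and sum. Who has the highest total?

Omar: 34·3 + 15·0 + 18·2 + 37·0 + 39·4 + 26·1 = 320
Elena: 34·0 + 15·4 + 18·1 + 37·2 + 39·0 + 26·3 = 230
Hassan: 34·4 + 15·2 + 18·3 + 37·4 + 39·1 + 26·0 = 407
Mei: 34·1 + 15·1 + 18·0 + 37·1 + 39·2 + 26·4 = 268
Priya: 34·2 + 15·3 + 18·4 + 37·3 + 39·3 + 26·2 = 465
Priya has the highest Borda score (465).

Priya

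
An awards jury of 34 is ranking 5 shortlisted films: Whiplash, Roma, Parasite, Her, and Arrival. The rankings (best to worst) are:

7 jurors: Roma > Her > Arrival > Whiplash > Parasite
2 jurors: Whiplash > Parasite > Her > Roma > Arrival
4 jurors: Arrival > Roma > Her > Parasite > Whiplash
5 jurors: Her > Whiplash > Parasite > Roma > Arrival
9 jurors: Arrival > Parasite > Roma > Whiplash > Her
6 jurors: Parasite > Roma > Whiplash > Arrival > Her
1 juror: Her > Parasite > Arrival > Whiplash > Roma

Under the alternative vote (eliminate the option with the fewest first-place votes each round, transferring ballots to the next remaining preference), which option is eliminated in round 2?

Round 1: Whiplash 2, Roma 7, Parasite 6, Her 6, Arrival 13. Eliminate Whiplash.
Round 2: Roma 7, Parasite 8, Her 6, Arrival 13. Eliminate Her.

Her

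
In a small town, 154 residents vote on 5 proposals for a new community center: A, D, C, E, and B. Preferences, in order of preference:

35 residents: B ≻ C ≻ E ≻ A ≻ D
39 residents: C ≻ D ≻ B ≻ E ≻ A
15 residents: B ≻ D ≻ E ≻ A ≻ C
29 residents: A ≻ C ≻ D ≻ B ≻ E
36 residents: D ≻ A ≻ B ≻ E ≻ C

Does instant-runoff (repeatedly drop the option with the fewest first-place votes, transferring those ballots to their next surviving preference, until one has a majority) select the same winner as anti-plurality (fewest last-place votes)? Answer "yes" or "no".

yes

Instant-runoff — R1 A 29, D 36, C 39, E 0, B 50 (E out); R2 A 29, D 36, C 39, B 50 (A out); R3 D 36, C 68, B 50 (D out); R4 C 68, B 86 (B winner). Winner: B.
Anti-plurality — last-place votes: A 39, D 35, C 51, E 29, B 0. Winner: B.
The two methods agree.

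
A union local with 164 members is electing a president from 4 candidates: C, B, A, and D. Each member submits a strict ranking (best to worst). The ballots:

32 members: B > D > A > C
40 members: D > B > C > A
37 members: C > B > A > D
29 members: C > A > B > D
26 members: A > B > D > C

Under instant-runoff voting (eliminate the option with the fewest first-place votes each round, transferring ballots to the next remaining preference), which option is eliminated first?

Round 1: C 66, B 32, A 26, D 40. Eliminate A.

A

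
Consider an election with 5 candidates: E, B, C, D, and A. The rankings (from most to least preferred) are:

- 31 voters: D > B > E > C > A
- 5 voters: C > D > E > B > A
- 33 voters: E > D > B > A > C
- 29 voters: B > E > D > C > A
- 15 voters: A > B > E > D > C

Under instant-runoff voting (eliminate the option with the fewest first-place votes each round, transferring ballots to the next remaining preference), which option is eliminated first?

Round 1: E 33, B 29, C 5, D 31, A 15. Eliminate C.

C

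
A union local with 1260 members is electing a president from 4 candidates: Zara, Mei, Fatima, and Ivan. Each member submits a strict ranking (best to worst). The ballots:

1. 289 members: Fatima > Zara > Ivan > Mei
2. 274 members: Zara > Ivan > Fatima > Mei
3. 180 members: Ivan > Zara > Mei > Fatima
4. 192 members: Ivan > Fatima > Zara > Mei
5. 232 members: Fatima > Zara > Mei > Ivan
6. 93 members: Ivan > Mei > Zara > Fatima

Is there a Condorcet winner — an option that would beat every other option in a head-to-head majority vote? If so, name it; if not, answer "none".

Checking pairwise contests:
Fatima beats Zara 713–547.
Zara beats Mei 1167–93.
Ivan beats Fatima 739–521.
Zara beats Ivan 795–465.
Every option loses at least one head-to-head, so there is no Condorcet winner.

none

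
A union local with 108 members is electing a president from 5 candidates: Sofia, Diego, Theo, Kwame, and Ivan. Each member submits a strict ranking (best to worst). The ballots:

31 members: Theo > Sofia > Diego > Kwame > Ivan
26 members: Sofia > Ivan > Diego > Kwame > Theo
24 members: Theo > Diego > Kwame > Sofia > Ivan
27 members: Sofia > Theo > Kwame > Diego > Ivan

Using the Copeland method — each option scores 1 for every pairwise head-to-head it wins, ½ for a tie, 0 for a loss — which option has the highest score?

Theo

Sofia: beats Diego, Kwame, and Ivan; loses to Theo → score 3.
Diego: beats Kwame and Ivan; loses to Sofia and Theo → score 2.
Theo: beats Sofia, Diego, Kwame, and Ivan → score 4.
Kwame: beats Ivan; loses to Sofia, Diego, and Theo → score 1.
Ivan: loses to Sofia, Diego, Theo, and Kwame → score 0.
Theo has the best pairwise record.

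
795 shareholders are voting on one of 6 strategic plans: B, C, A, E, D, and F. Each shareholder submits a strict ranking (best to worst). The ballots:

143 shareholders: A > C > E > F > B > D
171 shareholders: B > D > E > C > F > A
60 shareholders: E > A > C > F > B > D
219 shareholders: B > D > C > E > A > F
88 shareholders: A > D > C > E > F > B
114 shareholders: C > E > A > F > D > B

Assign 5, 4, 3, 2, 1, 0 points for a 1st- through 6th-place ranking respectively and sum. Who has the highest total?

C

B: 143·1 + 171·5 + 60·1 + 219·5 + 88·0 + 114·0 = 2153
C: 143·4 + 171·2 + 60·3 + 219·3 + 88·3 + 114·5 = 2585
A: 143·5 + 171·0 + 60·4 + 219·1 + 88·5 + 114·3 = 1956
E: 143·3 + 171·3 + 60·5 + 219·2 + 88·2 + 114·4 = 2312
D: 143·0 + 171·4 + 60·0 + 219·4 + 88·4 + 114·1 = 2026
F: 143·2 + 171·1 + 60·2 + 219·0 + 88·1 + 114·2 = 893
C has the highest Borda score (2585).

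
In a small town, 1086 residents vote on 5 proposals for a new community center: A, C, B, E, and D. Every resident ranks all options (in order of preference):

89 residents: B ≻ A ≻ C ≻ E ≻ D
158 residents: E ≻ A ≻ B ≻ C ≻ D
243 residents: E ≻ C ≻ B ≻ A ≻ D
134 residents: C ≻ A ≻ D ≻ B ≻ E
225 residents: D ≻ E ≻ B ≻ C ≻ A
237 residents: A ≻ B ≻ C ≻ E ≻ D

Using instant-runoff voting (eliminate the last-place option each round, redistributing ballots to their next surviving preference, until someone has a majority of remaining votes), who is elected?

E

Round 1: A 237, C 134, B 89, E 401, D 225. Eliminate B.
Round 2: A 326, C 134, E 401, D 225. Eliminate C.
Round 3: A 460, E 401, D 225. Eliminate D.
Round 4: A 460, E 626. E has a majority.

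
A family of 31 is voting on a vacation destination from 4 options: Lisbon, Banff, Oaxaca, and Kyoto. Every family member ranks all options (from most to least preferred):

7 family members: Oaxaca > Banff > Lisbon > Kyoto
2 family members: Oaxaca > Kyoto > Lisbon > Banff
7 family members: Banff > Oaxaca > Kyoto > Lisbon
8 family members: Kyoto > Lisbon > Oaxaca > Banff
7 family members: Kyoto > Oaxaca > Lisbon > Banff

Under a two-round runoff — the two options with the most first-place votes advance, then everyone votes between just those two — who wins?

Round 1 first-place votes: Lisbon 0, Banff 7, Oaxaca 9, Kyoto 15.
Kyoto and Oaxaca advance.
Runoff: Kyoto is preferred to Oaxaca by 15 voters; Oaxaca by 16.
Oaxaca wins the runoff.

Oaxaca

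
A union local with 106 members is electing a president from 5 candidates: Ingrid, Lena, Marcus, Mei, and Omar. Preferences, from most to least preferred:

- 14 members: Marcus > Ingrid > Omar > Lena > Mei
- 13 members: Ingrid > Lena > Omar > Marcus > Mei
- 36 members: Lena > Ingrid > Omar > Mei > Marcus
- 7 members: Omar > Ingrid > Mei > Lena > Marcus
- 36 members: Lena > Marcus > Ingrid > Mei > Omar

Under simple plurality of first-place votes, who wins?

First-place votes: Ingrid 13, Lena 72, Marcus 14, Mei 0, Omar 7.
Lena has the most first-place votes.

Lena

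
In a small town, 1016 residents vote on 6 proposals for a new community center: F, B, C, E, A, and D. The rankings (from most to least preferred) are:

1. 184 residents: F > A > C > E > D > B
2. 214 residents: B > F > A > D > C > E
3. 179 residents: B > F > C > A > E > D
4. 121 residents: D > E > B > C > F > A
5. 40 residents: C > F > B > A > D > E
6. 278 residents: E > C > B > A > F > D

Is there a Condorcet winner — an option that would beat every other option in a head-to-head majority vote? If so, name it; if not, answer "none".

Checking pairwise contests:
B beats F 792–224.
E beats B 583–433.
F beats C 577–439.
F beats E 617–399.
F beats A 738–278.
F beats D 895–121.
Every option loses at least one head-to-head, so there is no Condorcet winner.

none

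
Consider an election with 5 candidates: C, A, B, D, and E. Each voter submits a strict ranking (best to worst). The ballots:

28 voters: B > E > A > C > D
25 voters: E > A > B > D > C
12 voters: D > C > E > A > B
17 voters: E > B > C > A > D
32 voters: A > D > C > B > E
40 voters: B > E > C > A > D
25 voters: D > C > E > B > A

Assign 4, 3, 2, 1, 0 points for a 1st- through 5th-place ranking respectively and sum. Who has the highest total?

C: 28·1 + 25·0 + 12·3 + 17·2 + 32·2 + 40·2 + 25·3 = 317
A: 28·2 + 25·3 + 12·1 + 17·1 + 32·4 + 40·1 + 25·0 = 328
B: 28·4 + 25·2 + 12·0 + 17·3 + 32·1 + 40·4 + 25·1 = 430
D: 28·0 + 25·1 + 12·4 + 17·0 + 32·3 + 40·0 + 25·4 = 269
E: 28·3 + 25·4 + 12·2 + 17·4 + 32·0 + 40·3 + 25·2 = 446
E has the highest Borda score (446).

E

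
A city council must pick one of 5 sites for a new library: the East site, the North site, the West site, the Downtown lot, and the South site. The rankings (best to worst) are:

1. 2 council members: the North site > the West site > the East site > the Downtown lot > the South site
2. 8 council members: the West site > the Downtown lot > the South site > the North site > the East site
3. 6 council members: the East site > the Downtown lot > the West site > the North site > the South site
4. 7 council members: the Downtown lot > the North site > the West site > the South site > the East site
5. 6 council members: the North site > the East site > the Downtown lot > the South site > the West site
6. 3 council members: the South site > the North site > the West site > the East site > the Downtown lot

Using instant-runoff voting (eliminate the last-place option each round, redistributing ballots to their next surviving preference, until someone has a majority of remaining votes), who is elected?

the Downtown lot

Round 1: the East site 6, the North site 8, the West site 8, the Downtown lot 7, the South site 3. Eliminate the South site.
Round 2: the East site 6, the North site 11, the West site 8, the Downtown lot 7. Eliminate the East site.
Round 3: the North site 11, the West site 8, the Downtown lot 13. Eliminate the West site.
Round 4: the North site 11, the Downtown lot 21. The Downtown lot has a majority.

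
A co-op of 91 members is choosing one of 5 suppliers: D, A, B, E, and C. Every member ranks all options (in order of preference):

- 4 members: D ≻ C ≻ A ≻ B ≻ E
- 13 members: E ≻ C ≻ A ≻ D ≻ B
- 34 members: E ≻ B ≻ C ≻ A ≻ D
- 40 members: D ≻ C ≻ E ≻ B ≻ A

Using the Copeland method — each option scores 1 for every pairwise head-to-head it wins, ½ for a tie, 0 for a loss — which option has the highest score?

E

D: beats B; loses to A, E, and C → score 1.
A: beats D; loses to B, E, and C → score 1.
B: beats A; loses to D, E, and C → score 1.
E: beats D, A, B, and C → score 4.
C: beats D, A, and B; loses to E → score 3.
E has the best pairwise record.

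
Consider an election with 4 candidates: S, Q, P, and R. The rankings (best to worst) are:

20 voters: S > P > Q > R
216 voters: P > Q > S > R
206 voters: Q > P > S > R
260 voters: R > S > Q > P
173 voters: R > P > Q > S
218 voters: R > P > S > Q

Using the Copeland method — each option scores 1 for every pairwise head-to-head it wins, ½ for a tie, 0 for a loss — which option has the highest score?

R

S: loses to Q, P, and R → score 0.
Q: beats S; loses to P and R → score 1.
P: beats S and Q; loses to R → score 2.
R: beats S, Q, and P → score 3.
R has the best pairwise record.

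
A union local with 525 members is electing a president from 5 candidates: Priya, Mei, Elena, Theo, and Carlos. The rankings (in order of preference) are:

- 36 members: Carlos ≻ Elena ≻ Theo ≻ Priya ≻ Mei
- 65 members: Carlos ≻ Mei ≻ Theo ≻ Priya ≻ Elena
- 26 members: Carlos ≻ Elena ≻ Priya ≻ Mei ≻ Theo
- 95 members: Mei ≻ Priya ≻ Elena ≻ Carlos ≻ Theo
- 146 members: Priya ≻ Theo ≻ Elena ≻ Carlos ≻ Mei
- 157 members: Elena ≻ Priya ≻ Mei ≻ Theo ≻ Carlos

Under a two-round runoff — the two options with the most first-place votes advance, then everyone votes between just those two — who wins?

Priya

Round 1 first-place votes: Priya 146, Mei 95, Elena 157, Theo 0, Carlos 127.
Elena and Priya advance.
Runoff: Elena is preferred to Priya by 219 voters; Priya by 306.
Priya wins the runoff.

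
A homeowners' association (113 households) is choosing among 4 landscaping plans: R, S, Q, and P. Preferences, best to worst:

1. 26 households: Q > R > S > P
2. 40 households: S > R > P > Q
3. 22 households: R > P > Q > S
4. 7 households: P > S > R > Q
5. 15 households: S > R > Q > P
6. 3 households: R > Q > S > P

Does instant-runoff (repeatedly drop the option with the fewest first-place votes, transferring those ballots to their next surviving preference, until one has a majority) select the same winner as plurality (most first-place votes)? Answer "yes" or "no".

Instant-runoff — R1 R 25, S 55, Q 26, P 7 (P out); R2 R 25, S 62, Q 26 (S winner). Winner: S.
Plurality — first-place votes: R 25, S 55, Q 26, P 7. Winner: S.
The two methods agree.

yes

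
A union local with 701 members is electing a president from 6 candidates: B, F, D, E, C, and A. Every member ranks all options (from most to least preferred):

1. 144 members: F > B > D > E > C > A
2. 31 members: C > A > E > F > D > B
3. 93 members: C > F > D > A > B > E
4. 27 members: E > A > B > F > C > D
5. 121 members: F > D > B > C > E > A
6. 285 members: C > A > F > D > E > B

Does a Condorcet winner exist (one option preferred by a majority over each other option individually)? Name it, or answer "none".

C

C vs B: 409–292 for C.
C vs F: 409–292 for C.
C vs D: 436–265 for C.
C vs E: 530–171 for C.
C vs A: 674–27 for C.
C beats every other option head-to-head.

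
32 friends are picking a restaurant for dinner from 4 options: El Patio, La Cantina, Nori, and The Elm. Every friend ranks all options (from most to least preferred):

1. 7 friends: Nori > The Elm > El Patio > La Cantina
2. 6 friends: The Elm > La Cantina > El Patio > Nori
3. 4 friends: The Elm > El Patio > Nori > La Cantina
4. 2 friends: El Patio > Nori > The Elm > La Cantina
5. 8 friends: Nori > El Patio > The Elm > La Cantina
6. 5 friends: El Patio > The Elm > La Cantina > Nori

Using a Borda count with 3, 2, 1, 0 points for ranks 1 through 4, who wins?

The Elm

El Patio: 7·1 + 6·1 + 4·2 + 2·3 + 8·2 + 5·3 = 58
La Cantina: 7·0 + 6·2 + 4·0 + 2·0 + 8·0 + 5·1 = 17
Nori: 7·3 + 6·0 + 4·1 + 2·2 + 8·3 + 5·0 = 53
The Elm: 7·2 + 6·3 + 4·3 + 2·1 + 8·1 + 5·2 = 64
The Elm has the highest Borda score (64).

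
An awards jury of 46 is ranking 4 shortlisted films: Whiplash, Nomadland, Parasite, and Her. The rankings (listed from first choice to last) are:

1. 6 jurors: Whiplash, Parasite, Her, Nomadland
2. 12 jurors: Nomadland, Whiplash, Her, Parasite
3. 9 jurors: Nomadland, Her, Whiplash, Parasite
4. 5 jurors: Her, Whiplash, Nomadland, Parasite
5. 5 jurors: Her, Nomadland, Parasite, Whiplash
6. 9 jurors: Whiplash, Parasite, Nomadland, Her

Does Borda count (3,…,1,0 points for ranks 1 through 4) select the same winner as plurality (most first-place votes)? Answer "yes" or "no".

Borda — scores: Whiplash 88, Nomadland 87, Parasite 35, Her 66. Winner: Whiplash.
Plurality — first-place votes: Whiplash 15, Nomadland 21, Parasite 0, Her 10. Winner: Nomadland.
The two methods disagree.

no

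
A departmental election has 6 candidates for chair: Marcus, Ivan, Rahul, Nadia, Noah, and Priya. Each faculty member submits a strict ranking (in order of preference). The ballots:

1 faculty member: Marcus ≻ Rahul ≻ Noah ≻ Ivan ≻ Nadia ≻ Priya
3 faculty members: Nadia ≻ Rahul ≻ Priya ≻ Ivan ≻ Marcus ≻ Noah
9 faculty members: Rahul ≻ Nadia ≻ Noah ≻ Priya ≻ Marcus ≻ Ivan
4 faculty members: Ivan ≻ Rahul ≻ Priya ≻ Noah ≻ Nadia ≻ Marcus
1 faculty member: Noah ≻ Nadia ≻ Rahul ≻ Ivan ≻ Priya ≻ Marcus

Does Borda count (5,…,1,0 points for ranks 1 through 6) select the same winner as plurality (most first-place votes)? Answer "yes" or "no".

Borda — scores: Marcus 17, Ivan 30, Rahul 80, Nadia 60, Noah 43, Priya 40. Winner: Rahul.
Plurality — first-place votes: Marcus 1, Ivan 4, Rahul 9, Nadia 3, Noah 1, Priya 0. Winner: Rahul.
The two methods agree.

yes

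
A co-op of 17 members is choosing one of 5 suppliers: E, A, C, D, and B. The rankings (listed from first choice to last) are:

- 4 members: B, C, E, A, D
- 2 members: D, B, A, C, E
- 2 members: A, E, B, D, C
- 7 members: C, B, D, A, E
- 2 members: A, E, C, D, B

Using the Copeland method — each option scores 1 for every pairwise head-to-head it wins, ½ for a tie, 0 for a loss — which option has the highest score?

E: loses to A, C, D, and B → score 0.
A: beats E; loses to C, D, and B → score 1.
C: beats E, A, D, and B → score 4.
D: beats E and A; loses to C and B → score 2.
B: beats E, A, and D; loses to C → score 3.
C has the best pairwise record.

C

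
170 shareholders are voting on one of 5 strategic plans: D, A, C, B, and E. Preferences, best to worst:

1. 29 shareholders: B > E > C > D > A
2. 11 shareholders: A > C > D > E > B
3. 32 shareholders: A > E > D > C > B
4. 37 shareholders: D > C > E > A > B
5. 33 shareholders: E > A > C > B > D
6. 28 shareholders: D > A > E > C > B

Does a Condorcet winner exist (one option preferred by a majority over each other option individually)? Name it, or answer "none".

E

E vs D: 94–76 for E.
E vs A: 99–71 for E.
E vs C: 122–48 for E.
E vs B: 141–29 for E.
E beats every other option head-to-head.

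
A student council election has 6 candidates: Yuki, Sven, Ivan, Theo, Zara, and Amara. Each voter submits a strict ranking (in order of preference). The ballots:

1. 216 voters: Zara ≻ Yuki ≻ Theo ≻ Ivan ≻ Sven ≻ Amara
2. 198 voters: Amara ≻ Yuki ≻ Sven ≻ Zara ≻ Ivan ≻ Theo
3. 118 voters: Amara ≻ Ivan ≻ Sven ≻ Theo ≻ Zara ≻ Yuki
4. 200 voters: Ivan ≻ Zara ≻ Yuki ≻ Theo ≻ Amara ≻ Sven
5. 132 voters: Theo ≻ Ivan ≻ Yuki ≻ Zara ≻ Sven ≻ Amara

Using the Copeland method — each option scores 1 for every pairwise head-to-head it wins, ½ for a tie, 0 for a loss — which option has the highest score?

Ivan

Yuki: beats Sven, Theo, and Amara; loses to Ivan and Zara → score 3.
Sven: loses to Yuki, Ivan, Theo, Zara, and Amara → score 0.
Ivan: beats Yuki, Sven, Theo, Zara, and Amara → score 5.
Theo: beats Sven and Amara; loses to Yuki, Ivan, and Zara → score 2.
Zara: beats Yuki, Sven, Theo, and Amara; loses to Ivan → score 4.
Amara: beats Sven; loses to Yuki, Ivan, Theo, and Zara → score 1.
Ivan has the best pairwise record.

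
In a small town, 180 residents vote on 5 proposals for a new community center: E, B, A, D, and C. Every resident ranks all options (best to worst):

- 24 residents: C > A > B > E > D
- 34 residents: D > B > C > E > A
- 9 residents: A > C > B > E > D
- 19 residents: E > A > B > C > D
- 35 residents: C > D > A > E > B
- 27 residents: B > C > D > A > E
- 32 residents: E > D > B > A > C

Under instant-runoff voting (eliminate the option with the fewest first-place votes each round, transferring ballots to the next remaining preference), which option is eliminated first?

A

Round 1: E 51, B 27, A 9, D 34, C 59. Eliminate A.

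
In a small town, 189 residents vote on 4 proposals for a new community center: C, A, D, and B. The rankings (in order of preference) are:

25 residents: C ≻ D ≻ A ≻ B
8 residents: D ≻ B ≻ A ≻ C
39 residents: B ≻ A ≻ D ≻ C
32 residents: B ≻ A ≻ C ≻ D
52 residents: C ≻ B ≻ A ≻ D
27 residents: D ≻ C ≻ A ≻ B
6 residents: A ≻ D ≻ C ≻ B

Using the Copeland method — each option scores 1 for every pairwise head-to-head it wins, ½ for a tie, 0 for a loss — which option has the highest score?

C: beats A, D, and B → score 3.
A: beats D; loses to C and B → score 1.
D: loses to C, A, and B → score 0.
B: beats A and D; loses to C → score 2.
C has the best pairwise record.

C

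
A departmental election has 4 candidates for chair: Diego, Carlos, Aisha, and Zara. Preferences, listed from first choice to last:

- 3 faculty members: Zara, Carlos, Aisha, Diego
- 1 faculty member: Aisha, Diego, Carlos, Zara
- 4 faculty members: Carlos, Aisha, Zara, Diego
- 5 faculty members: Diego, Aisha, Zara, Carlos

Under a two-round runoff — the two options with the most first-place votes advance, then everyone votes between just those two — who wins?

Round 1 first-place votes: Diego 5, Carlos 4, Aisha 1, Zara 3.
Diego and Carlos advance.
Runoff: Diego is preferred to Carlos by 6 voters; Carlos by 7.
Carlos wins the runoff.

Carlos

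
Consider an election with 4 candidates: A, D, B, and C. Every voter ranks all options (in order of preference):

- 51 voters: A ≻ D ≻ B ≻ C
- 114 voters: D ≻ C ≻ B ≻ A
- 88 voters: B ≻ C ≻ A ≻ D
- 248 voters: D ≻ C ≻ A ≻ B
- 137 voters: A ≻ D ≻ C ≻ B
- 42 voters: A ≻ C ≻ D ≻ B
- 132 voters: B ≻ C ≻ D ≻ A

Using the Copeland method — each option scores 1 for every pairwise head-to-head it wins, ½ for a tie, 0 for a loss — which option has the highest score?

D

A: beats B; loses to D and C → score 1.
D: beats A, B, and C → score 3.
B: loses to A, D, and C → score 0.
C: beats A and B; loses to D → score 2.
D has the best pairwise record.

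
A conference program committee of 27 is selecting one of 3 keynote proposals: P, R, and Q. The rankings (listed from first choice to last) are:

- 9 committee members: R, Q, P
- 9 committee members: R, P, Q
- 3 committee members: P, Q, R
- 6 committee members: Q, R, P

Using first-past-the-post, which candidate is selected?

First-place votes: P 3, R 18, Q 6.
R has the most first-place votes.

R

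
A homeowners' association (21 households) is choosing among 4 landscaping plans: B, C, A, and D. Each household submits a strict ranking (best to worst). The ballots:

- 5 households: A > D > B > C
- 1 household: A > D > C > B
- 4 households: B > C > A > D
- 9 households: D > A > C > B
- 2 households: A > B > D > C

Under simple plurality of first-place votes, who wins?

First-place votes: B 4, C 0, A 8, D 9.
D has the most first-place votes.

D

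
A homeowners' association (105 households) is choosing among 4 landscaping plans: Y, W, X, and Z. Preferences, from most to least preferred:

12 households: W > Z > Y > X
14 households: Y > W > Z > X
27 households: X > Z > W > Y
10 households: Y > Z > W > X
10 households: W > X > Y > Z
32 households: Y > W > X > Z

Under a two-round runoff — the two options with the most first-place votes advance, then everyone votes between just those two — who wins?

Round 1 first-place votes: Y 56, W 22, X 27, Z 0.
Y and X advance.
Runoff: Y is preferred to X by 68 voters; X by 37.
Y wins the runoff.

Y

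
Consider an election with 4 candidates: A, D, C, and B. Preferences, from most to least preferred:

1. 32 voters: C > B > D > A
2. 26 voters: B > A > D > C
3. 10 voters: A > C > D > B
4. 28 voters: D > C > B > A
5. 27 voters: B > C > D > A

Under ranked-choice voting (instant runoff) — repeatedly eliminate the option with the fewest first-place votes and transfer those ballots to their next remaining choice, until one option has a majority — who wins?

C

Round 1: A 10, D 28, C 32, B 53. Eliminate A.
Round 2: D 28, C 42, B 53. Eliminate D.
Round 3: C 70, B 53. C has a majority.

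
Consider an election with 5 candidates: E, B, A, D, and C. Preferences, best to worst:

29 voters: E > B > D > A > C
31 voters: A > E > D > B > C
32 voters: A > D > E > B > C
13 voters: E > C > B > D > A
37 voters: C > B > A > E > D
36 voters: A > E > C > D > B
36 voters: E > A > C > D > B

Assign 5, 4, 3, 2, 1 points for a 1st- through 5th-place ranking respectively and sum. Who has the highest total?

E: 29·5 + 31·4 + 32·3 + 13·5 + 37·2 + 36·4 + 36·5 = 828
B: 29·4 + 31·2 + 32·2 + 13·3 + 37·4 + 36·1 + 36·1 = 501
A: 29·2 + 31·5 + 32·5 + 13·1 + 37·3 + 36·5 + 36·4 = 821
D: 29·3 + 31·3 + 32·4 + 13·2 + 37·1 + 36·2 + 36·2 = 515
C: 29·1 + 31·1 + 32·1 + 13·4 + 37·5 + 36·3 + 36·3 = 545
E has the highest Borda score (828).

E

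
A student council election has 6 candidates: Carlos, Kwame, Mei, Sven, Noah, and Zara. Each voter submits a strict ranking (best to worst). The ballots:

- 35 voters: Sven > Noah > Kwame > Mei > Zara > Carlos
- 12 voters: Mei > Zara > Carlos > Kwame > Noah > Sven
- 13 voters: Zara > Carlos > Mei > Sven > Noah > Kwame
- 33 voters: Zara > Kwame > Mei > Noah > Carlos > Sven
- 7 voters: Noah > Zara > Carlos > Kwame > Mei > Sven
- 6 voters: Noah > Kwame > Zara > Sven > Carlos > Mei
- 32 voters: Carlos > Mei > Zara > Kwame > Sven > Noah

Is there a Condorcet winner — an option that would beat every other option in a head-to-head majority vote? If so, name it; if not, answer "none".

none

Checking pairwise contests:
Kwame beats Carlos 74–64.
Zara beats Kwame 97–41.
Kwame beats Mei 81–57.
Carlos beats Sven 97–41.
Kwame beats Noah 77–61.
Mei beats Zara 79–59.
Every option loses at least one head-to-head, so there is no Condorcet winner.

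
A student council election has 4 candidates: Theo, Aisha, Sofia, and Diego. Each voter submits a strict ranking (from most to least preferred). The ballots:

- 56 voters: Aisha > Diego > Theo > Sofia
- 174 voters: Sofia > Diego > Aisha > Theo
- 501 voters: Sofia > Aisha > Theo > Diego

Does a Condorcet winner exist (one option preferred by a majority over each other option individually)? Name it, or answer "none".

Sofia vs Theo: 675–56 for Sofia.
Sofia vs Aisha: 675–56 for Sofia.
Sofia vs Diego: 675–56 for Sofia.
Sofia beats every other option head-to-head.

Sofia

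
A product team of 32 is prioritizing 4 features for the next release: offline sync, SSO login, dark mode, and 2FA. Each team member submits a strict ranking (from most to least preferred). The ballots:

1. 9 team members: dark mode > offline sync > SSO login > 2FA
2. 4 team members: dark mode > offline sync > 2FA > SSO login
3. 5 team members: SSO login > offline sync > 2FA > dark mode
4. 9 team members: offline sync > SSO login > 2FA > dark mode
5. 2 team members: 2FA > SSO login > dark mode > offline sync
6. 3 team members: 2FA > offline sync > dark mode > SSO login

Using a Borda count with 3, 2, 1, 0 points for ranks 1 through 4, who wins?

offline sync

offline sync: 9·2 + 4·2 + 5·2 + 9·3 + 2·0 + 3·2 = 69
SSO login: 9·1 + 4·0 + 5·3 + 9·2 + 2·2 + 3·0 = 46
dark mode: 9·3 + 4·3 + 5·0 + 9·0 + 2·1 + 3·1 = 44
2FA: 9·0 + 4·1 + 5·1 + 9·1 + 2·3 + 3·3 = 33
offline sync has the highest Borda score (69).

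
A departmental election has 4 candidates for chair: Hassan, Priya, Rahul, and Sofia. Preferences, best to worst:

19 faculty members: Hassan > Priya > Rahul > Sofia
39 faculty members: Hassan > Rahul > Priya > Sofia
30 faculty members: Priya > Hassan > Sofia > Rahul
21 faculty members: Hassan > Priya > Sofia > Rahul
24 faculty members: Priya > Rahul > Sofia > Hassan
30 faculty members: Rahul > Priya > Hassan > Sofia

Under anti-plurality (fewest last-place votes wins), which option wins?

Priya

Last-place votes: Hassan 24, Priya 0, Rahul 51, Sofia 88.
Priya is ranked last by the fewest voters, so Priya wins.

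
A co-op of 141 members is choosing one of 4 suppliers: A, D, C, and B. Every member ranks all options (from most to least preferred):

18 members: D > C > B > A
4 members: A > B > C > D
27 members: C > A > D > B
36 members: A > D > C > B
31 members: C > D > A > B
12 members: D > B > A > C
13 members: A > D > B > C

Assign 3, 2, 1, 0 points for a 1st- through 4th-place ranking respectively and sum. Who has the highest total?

D

A: 18·0 + 4·3 + 27·2 + 36·3 + 31·1 + 12·1 + 13·3 = 256
D: 18·3 + 4·0 + 27·1 + 36·2 + 31·2 + 12·3 + 13·2 = 277
C: 18·2 + 4·1 + 27·3 + 36·1 + 31·3 + 12·0 + 13·0 = 250
B: 18·1 + 4·2 + 27·0 + 36·0 + 31·0 + 12·2 + 13·1 = 63
D has the highest Borda score (277).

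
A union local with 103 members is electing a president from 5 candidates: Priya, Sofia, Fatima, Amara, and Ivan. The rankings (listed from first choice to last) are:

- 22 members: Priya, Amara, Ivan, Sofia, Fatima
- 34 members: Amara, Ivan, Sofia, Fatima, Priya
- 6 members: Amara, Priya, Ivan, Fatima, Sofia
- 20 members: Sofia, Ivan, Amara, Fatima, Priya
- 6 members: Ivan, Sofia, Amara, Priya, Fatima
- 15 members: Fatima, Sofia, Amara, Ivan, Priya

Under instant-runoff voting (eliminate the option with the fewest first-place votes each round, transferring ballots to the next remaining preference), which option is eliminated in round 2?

Round 1: Priya 22, Sofia 20, Fatima 15, Amara 40, Ivan 6. Eliminate Ivan.
Round 2: Priya 22, Sofia 26, Fatima 15, Amara 40. Eliminate Fatima.

Fatima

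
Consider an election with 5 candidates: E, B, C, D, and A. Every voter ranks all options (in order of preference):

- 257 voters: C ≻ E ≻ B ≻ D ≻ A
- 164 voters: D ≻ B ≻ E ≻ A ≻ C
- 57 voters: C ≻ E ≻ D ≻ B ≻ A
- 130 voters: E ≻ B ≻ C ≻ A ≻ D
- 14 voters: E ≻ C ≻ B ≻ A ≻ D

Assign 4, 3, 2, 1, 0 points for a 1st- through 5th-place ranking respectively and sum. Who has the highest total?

E: 257·3 + 164·2 + 57·3 + 130·4 + 14·4 = 1846
B: 257·2 + 164·3 + 57·1 + 130·3 + 14·2 = 1481
C: 257·4 + 164·0 + 57·4 + 130·2 + 14·3 = 1558
D: 257·1 + 164·4 + 57·2 + 130·0 + 14·0 = 1027
A: 257·0 + 164·1 + 57·0 + 130·1 + 14·1 = 308
E has the highest Borda score (1846).

E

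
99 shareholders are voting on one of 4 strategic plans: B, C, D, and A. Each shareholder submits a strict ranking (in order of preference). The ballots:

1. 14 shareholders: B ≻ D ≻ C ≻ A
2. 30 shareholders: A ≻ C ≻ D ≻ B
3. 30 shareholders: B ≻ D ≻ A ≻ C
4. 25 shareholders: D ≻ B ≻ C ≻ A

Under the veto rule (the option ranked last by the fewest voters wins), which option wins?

Last-place votes: B 30, C 30, D 0, A 39.
D is ranked last by the fewest voters, so D wins.

D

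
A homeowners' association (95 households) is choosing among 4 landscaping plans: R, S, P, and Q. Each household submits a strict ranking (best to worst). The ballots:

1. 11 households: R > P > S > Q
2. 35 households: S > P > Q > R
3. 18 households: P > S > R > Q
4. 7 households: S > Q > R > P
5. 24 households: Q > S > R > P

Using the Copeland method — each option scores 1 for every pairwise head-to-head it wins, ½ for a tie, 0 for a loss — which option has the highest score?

R: loses to S, P, and Q → score 0.
S: beats R, P, and Q → score 3.
P: beats R and Q; loses to S → score 2.
Q: beats R; loses to S and P → score 1.
S has the best pairwise record.

S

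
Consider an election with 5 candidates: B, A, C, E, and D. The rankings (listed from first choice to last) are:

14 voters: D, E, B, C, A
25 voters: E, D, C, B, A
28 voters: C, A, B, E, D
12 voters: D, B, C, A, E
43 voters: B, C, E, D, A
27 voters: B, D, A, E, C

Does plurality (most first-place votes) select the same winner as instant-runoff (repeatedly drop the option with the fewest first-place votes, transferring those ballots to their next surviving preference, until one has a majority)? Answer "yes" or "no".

yes

Plurality — first-place votes: B 70, A 0, C 28, E 25, D 26. Winner: B.
Instant-runoff — R1 B 70, A 0, C 28, E 25, D 26 (A out); R2 B 70, C 28, E 25, D 26 (E out); R3 B 70, C 28, D 51 (C out); R4 B 98, D 51 (B winner). Winner: B.
The two methods agree.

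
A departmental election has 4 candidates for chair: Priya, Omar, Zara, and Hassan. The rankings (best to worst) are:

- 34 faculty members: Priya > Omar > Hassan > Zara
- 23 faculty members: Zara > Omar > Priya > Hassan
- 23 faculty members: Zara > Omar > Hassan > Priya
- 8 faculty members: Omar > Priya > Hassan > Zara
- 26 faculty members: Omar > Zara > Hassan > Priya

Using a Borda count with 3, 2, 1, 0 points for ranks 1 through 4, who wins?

Omar

Priya: 34·3 + 23·1 + 23·0 + 8·2 + 26·0 = 141
Omar: 34·2 + 23·2 + 23·2 + 8·3 + 26·3 = 262
Zara: 34·0 + 23·3 + 23·3 + 8·0 + 26·2 = 190
Hassan: 34·1 + 23·0 + 23·1 + 8·1 + 26·1 = 91
Omar has the highest Borda score (262).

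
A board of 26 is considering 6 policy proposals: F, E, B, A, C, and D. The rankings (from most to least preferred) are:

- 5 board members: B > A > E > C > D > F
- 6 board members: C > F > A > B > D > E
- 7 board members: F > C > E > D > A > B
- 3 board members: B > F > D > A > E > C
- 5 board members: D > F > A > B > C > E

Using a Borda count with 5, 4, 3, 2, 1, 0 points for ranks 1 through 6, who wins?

F

F: 5·0 + 6·4 + 7·5 + 3·4 + 5·4 = 91
E: 5·3 + 6·0 + 7·3 + 3·1 + 5·0 = 39
B: 5·5 + 6·2 + 7·0 + 3·5 + 5·2 = 62
A: 5·4 + 6·3 + 7·1 + 3·2 + 5·3 = 66
C: 5·2 + 6·5 + 7·4 + 3·0 + 5·1 = 73
D: 5·1 + 6·1 + 7·2 + 3·3 + 5·5 = 59
F has the highest Borda score (91).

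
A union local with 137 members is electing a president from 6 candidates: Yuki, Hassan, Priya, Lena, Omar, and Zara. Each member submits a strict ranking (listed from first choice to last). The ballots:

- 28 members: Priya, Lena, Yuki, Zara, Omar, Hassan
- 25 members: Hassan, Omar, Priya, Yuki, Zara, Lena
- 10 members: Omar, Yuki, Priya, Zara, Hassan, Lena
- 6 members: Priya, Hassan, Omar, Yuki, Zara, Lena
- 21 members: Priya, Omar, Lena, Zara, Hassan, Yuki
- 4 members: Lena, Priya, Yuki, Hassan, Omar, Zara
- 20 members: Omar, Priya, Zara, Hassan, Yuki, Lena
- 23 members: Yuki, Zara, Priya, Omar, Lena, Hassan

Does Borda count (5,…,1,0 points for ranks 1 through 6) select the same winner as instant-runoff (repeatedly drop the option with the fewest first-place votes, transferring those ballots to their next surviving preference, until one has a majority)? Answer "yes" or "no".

Borda — scores: Yuki 333, Hassan 228, Priya 545, Lena 218, Omar 430, Zara 301. Winner: Priya.
Instant-runoff — R1 Yuki 23, Hassan 25, Priya 55, Lena 4, Omar 30, Zara 0 (Zara out); R2 Yuki 23, Hassan 25, Priya 55, Lena 4, Omar 30 (Lena out); R3 Yuki 23, Hassan 25, Priya 59, Omar 30 (Yuki out); R4 Hassan 25, Priya 82, Omar 30 (Priya winner). Winner: Priya.
The two methods agree.

yes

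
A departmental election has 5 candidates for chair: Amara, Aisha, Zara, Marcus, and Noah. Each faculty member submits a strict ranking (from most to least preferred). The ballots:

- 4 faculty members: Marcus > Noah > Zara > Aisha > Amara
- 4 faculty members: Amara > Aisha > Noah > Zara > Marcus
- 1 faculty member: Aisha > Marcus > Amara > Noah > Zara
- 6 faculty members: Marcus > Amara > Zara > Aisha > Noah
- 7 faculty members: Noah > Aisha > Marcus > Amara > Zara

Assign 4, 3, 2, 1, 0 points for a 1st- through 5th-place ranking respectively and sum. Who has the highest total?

Marcus

Amara: 4·0 + 4·4 + 1·2 + 6·3 + 7·1 = 43
Aisha: 4·1 + 4·3 + 1·4 + 6·1 + 7·3 = 47
Zara: 4·2 + 4·1 + 1·0 + 6·2 + 7·0 = 24
Marcus: 4·4 + 4·0 + 1·3 + 6·4 + 7·2 = 57
Noah: 4·3 + 4·2 + 1·1 + 6·0 + 7·4 = 49
Marcus has the highest Borda score (57).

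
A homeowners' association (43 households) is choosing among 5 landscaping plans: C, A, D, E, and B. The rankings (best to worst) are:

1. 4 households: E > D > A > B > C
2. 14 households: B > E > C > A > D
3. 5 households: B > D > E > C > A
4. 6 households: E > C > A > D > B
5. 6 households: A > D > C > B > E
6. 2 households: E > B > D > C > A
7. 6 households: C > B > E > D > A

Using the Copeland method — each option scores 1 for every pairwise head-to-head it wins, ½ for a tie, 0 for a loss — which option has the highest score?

C: beats A and D; loses to E and B → score 2.
A: beats D; loses to C, E, and B → score 1.
D: loses to C, A, E, and B → score 0.
E: beats C, A, and D; loses to B → score 3.
B: beats C, A, D, and E → score 4.
B has the best pairwise record.

B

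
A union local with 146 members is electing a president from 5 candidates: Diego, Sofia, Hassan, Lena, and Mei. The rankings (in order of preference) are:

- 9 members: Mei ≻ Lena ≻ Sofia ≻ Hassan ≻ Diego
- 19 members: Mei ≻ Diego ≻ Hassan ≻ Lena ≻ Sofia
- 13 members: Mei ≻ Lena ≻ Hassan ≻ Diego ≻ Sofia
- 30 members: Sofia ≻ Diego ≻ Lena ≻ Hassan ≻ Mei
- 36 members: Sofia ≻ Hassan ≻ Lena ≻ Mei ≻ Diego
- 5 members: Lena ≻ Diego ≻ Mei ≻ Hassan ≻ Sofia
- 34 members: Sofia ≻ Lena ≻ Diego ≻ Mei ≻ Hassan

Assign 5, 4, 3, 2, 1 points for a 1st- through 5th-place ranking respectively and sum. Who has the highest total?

Diego: 9·1 + 19·4 + 13·2 + 30·4 + 36·1 + 5·4 + 34·3 = 389
Sofia: 9·3 + 19·1 + 13·1 + 30·5 + 36·5 + 5·1 + 34·5 = 564
Hassan: 9·2 + 19·3 + 13·3 + 30·2 + 36·4 + 5·2 + 34·1 = 362
Lena: 9·4 + 19·2 + 13·4 + 30·3 + 36·3 + 5·5 + 34·4 = 485
Mei: 9·5 + 19·5 + 13·5 + 30·1 + 36·2 + 5·3 + 34·2 = 390
Sofia has the highest Borda score (564).

Sofia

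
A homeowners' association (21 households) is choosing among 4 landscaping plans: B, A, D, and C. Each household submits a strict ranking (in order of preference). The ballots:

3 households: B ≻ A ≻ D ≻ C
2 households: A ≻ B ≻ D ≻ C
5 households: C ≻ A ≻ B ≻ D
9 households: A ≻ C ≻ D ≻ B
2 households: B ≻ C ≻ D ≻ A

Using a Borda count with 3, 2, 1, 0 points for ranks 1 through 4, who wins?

A

B: 3·3 + 2·2 + 5·1 + 9·0 + 2·3 = 24
A: 3·2 + 2·3 + 5·2 + 9·3 + 2·0 = 49
D: 3·1 + 2·1 + 5·0 + 9·1 + 2·1 = 16
C: 3·0 + 2·0 + 5·3 + 9·2 + 2·2 = 37
A has the highest Borda score (49).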